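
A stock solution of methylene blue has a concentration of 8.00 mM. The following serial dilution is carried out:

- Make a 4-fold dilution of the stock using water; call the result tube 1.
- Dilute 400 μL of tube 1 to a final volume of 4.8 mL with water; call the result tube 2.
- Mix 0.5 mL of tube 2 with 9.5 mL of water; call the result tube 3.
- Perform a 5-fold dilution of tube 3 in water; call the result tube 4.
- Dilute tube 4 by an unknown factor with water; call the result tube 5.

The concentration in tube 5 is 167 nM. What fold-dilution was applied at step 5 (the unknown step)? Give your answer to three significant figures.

Step 1: 4-fold → factor 4
Step 2: 400 μL brought to 4.8 mL → factor 4800/400 = 12
Step 3: 0.5 mL + 9.5 mL = 10 mL total → factor 10/0.5 = 20
Step 4: 5-fold → factor 5
Step 5: unknown factor x
Product of known-step factors = 4800
Overall factor = 8.00 mM / (167 nM) = 47904
x = 47904 / 4800 = 9.98

9.98-fold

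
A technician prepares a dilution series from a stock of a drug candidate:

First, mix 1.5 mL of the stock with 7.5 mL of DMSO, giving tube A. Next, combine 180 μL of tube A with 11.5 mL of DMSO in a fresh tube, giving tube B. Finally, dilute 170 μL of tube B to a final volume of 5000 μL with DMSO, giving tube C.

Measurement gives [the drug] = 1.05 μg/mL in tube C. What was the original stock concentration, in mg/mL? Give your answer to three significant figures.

12.0 mg/mL

Step 1: 1.5 mL + 7.5 mL = 9 mL total → factor 9/1.5 = 6
Step 2: 180 μL + 11.5 mL = 11680 μL total → factor 11680/180 = 64.889
Step 3: 170 μL brought to 5000 μL → factor 5000/170 = 29.412
Overall dilution factor = 6 × 64.889 × 29.412 = 11451
Stock = 1.05 μg/mL × 11451 = 1.202 × 10^4 μg/mL = 12.0 mg/mL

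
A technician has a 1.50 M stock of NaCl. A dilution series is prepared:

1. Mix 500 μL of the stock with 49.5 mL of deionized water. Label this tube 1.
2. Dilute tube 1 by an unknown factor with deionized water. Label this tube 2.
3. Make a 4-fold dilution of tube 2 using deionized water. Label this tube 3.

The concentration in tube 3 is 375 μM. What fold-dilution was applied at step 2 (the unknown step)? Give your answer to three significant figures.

Step 1: 500 μL + 49.5 mL = 50000 μL total → factor 50000/500 = 100
Step 2: unknown factor x
Step 3: 4-fold → factor 4
Product of known-step factors = 400
Overall factor = 1.50 M / (375 μM) = 4000
x = 4000 / 400 = 10.0

10.0-fold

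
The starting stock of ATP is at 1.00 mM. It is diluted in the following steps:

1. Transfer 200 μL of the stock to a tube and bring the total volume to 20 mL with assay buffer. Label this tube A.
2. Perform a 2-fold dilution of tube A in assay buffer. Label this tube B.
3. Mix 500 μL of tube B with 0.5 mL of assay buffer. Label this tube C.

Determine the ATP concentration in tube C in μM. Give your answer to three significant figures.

Step 1: 200 μL brought to 20 mL → factor 20000/200 = 100
Step 2: 2-fold → factor 2
Step 3: 500 μL + 0.5 mL = 1000 μL total → factor 1000/500 = 2
Overall dilution factor = 100 × 2 × 2 = 400
Final = 1.00 mM / 400 = 0.002500 mM = 2.50 μM

2.50 μM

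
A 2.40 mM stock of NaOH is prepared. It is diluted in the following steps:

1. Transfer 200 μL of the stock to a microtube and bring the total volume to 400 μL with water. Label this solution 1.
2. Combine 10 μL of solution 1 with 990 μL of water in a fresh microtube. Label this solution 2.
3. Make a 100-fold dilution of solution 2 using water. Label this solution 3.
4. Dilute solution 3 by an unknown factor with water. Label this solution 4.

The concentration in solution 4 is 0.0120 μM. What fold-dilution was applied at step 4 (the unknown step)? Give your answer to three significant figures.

10.0-fold

Step 1: 200 μL brought to 400 μL → factor 400/200 = 2
Step 2: 10 μL + 990 μL = 1000 μL total → factor 1000/10 = 100
Step 3: 100-fold → factor 100
Step 4: unknown factor x
Product of known-step factors = 20000
Overall factor = 2.40 mM / (0.0120 μM) = 2 × 10^5
x = 2 × 10^5 / 20000 = 10.0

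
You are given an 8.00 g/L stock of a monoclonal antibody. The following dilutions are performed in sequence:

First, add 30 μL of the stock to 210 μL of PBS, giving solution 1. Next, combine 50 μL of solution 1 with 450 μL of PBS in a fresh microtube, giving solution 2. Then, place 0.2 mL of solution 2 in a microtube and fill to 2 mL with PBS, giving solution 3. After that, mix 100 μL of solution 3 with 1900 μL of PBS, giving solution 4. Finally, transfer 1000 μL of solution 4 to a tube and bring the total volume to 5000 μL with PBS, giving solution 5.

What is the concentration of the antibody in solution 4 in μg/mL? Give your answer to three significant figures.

0.500 μg/mL

Step 1: 30 μL + 210 μL = 240 μL total → factor 240/30 = 8
Step 2: 50 μL + 450 μL = 500 μL total → factor 500/50 = 10
Step 3: 0.2 mL brought to 2 mL → factor 2/0.2 = 10
Step 4: 100 μL + 1900 μL = 2000 μL total → factor 2000/100 = 20
Dilution factor through solution 4 = 8 × 10 × 10 × 20 = 16000
[solution 4] = 8.00 g/L / 16000 = 0.0005000 g/L = 0.500 μg/mL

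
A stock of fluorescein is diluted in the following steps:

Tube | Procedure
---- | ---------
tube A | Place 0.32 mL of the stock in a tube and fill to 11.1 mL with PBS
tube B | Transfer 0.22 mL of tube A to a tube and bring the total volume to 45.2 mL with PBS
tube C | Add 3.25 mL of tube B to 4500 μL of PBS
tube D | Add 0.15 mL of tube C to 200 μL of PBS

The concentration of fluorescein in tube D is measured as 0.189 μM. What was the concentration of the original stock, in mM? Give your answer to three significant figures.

Step 1: 0.32 mL brought to 11.1 mL → factor 11.1/0.32 = 34.688
Step 2: 0.22 mL brought to 45.2 mL → factor 45.2/0.22 = 205.45
Step 3: 3.25 mL + 4500 μL = 7.75 mL total → factor 7.75/3.25 = 2.3846
Step 4: 0.15 mL + 200 μL = 0.35 mL total → factor 0.35/0.15 = 2.3333
Overall dilution factor = 34.688 × 205.45 × 2.3846 × 2.3333 = 39654
Stock = 0.189 μM × 39654 = 7495 μM = 7.49 mM

7.49 mM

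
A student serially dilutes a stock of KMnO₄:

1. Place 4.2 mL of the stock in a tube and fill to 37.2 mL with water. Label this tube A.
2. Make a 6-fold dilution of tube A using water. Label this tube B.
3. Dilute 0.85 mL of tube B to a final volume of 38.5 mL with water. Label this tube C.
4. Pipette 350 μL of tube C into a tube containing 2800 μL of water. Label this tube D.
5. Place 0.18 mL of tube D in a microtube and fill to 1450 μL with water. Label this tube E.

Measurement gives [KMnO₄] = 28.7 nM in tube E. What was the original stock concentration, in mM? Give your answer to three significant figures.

5.01 mM

Step 1: 4.2 mL brought to 37.2 mL → factor 37.2/4.2 = 8.8571
Step 2: 6-fold → factor 6
Step 3: 0.85 mL brought to 38.5 mL → factor 38.5/0.85 = 45.294
Step 4: 350 μL + 2800 μL = 3150 μL total → factor 3150/350 = 9
Step 5: 0.18 mL brought to 1450 μL → factor 1.45/0.18 = 8.0556
Overall dilution factor = 8.8571 × 6 × 45.294 × 9 × 8.0556 = 1.7451 × 10^5
Stock = 28.7 nM × 1.7451 × 10^5 = 5.008 × 10^6 nM = 5.01 mM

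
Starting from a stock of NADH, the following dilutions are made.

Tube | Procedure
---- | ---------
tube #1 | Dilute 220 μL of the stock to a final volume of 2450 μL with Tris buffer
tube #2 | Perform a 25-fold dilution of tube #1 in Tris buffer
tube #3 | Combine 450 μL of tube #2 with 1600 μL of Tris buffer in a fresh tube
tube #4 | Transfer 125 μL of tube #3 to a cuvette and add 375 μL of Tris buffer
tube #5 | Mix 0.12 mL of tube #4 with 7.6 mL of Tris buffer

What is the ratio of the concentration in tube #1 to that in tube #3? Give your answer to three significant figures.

Step 1: 220 μL brought to 2450 μL → factor 2450/220 = 11.136
Step 2: 25-fold → factor 25
Step 3: 450 μL + 1600 μL = 2050 μL total → factor 2050/450 = 4.5556
Dilution factor to tube #1 = 11.136; to tube #3 = 1268.3
[tube #1]/[tube #3] = (factor to tube #3)/(factor to tube #1) = 1268.3/11.136 = 114

114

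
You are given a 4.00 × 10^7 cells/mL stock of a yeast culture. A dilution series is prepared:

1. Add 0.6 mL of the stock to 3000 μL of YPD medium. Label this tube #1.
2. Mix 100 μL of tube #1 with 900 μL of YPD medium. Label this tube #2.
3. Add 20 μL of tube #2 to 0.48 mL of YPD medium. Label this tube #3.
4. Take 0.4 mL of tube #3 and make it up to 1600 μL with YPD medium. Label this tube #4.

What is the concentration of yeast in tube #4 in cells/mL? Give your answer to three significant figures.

Step 1: 0.6 mL + 3000 μL = 3.6 mL total → factor 3.6/0.6 = 6
Step 2: 100 μL + 900 μL = 1000 μL total → factor 1000/100 = 10
Step 3: 20 μL + 0.48 mL = 500 μL total → factor 500/20 = 25
Step 4: 0.4 mL brought to 1600 μL → factor 1.6/0.4 = 4
Overall dilution factor = 6 × 10 × 25 × 4 = 6000
Final = 4.00 × 10^7 cells/mL / 6000 = 6.67 × 10^3 cells/mL

6.67 × 10^3 cells/mL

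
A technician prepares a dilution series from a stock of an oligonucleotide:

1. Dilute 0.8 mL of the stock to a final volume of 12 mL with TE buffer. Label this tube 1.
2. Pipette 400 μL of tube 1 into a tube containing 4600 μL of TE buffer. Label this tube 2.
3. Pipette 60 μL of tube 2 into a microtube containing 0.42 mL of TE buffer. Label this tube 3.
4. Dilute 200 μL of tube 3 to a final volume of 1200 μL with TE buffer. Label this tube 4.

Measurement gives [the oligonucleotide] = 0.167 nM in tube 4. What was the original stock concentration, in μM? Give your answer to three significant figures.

1.50 μM

Step 1: 0.8 mL brought to 12 mL → factor 12/0.8 = 15
Step 2: 400 μL + 4600 μL = 5000 μL total → factor 5000/400 = 12.5
Step 3: 60 μL + 0.42 mL = 480 μL total → factor 480/60 = 8
Step 4: 200 μL brought to 1200 μL → factor 1200/200 = 6
Overall dilution factor = 15 × 12.5 × 8 × 6 = 9000
Stock = 0.167 nM × 9000 = 1503 nM = 1.50 μM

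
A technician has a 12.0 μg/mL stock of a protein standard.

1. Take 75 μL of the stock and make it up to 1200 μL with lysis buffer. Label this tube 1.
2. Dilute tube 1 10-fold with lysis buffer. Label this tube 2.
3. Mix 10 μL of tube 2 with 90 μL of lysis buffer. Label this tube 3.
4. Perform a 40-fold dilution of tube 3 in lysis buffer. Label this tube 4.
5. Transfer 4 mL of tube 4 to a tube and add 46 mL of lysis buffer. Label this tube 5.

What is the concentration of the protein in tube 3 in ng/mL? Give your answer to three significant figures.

7.50 ng/mL

Step 1: 75 μL brought to 1200 μL → factor 1200/75 = 16
Step 2: 10-fold → factor 10
Step 3: 10 μL + 90 μL = 100 μL total → factor 100/10 = 10
Dilution factor through tube 3 = 16 × 10 × 10 = 1600
[tube 3] = 12.0 μg/mL / 1600 = 0.007500 μg/mL = 7.50 ng/mL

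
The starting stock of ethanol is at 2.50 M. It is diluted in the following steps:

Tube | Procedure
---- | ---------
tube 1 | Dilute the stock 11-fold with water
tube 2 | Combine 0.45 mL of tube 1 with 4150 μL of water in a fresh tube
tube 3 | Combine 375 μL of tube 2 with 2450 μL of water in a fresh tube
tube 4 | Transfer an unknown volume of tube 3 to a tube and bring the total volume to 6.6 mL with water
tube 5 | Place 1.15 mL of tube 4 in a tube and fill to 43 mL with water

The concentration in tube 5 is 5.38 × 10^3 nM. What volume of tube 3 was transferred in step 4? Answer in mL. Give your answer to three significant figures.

0.450 mL

Step 1: 11-fold → factor 11
Step 2: 0.45 mL + 4150 μL = 4.6 mL total → factor 4.6/0.45 = 10.222
Step 3: 375 μL + 2450 μL = 2825 μL total → factor 2825/375 = 7.5333
Step 4: v brought to 6.6 mL → factor = 6.6 mL/v
Step 5: 1.15 mL brought to 43 mL → factor 43/1.15 = 37.391
Product of known-step factors = 31673
Overall factor = 2.50 M / (5.38 × 10^3 nM) = 4.6468 × 10^5
Step-4 factor = 4.6468 × 10^5 / 31673 = 14.671
v = 6.6 mL / 14.671 = 0.450 mL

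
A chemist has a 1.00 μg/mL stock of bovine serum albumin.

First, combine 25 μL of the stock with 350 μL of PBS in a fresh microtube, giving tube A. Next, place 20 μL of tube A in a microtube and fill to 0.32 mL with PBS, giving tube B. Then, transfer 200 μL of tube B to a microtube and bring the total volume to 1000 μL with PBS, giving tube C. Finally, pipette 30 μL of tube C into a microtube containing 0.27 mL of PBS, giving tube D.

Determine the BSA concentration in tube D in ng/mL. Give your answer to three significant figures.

Step 1: 25 μL + 350 μL = 375 μL total → factor 375/25 = 15
Step 2: 20 μL brought to 0.32 mL → factor 320/20 = 16
Step 3: 200 μL brought to 1000 μL → factor 1000/200 = 5
Step 4: 30 μL + 0.27 mL = 300 μL total → factor 300/30 = 10
Overall dilution factor = 15 × 16 × 5 × 10 = 12000
Final = 1.00 μg/mL / 12000 = 8.333 × 10^-5 μg/mL = 0.0833 ng/mL

0.0833 ng/mL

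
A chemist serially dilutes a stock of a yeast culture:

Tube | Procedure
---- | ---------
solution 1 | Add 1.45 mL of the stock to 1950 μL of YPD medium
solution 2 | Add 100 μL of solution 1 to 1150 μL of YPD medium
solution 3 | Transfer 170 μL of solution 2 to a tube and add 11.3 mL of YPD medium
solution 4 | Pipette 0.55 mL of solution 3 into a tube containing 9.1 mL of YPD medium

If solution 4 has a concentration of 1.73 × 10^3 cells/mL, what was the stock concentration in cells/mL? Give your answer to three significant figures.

6.00 × 10^7 cells/mL

Step 1: 1.45 mL + 1950 μL = 3.4 mL total → factor 3.4/1.45 = 2.3448
Step 2: 100 μL + 1150 μL = 1250 μL total → factor 1250/100 = 12.5
Step 3: 170 μL + 11.3 mL = 11470 μL total → factor 11470/170 = 67.471
Step 4: 0.55 mL + 9.1 mL = 9.65 mL total → factor 9.65/0.55 = 17.545
Overall dilution factor = 2.3448 × 12.5 × 67.471 × 17.545 = 34698
Stock = 1.73 × 10^3 cells/mL × 34698 = 6.00 × 10^7 cells/mL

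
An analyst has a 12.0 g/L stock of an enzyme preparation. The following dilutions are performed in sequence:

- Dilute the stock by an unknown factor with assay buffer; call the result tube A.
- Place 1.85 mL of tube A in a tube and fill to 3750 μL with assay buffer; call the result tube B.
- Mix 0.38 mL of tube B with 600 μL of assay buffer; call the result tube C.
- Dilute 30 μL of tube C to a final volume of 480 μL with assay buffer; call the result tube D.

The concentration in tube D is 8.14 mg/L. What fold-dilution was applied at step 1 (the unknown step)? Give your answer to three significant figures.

17.6-fold

Step 1: unknown factor x
Step 2: 1.85 mL brought to 3750 μL → factor 3.75/1.85 = 2.027
Step 3: 0.38 mL + 600 μL = 0.98 mL total → factor 0.98/0.38 = 2.5789
Step 4: 30 μL brought to 480 μL → factor 480/30 = 16
Product of known-step factors = 83.642
Overall factor = 12.0 g/L / (8.14 mg/L) = 1474.2
x = 1474.2 / 83.642 = 17.6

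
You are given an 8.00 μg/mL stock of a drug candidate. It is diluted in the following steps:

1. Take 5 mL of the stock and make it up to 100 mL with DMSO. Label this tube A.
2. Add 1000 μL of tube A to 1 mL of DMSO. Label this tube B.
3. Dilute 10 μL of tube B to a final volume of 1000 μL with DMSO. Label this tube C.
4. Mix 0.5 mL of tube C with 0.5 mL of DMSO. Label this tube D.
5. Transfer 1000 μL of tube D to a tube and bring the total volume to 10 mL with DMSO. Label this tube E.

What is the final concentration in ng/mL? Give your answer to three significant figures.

Step 1: 5 mL brought to 100 mL → factor 100/5 = 20
Step 2: 1000 μL + 1 mL = 2000 μL total → factor 2000/1000 = 2
Step 3: 10 μL brought to 1000 μL → factor 1000/10 = 100
Step 4: 0.5 mL + 0.5 mL = 1 mL total → factor 1/0.5 = 2
Step 5: 1000 μL brought to 10 mL → factor 10000/1000 = 10
Overall dilution factor = 20 × 2 × 100 × 2 × 10 = 80000
Final = 8.00 μg/mL / 80000 = 0.0001000 μg/mL = 0.100 ng/mL

0.100 ng/mL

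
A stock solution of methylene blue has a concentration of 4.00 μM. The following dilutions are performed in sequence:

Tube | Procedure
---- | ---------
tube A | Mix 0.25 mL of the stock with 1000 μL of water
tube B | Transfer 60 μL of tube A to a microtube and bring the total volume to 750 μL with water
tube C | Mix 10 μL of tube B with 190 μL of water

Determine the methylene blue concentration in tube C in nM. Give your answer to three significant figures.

Step 1: 0.25 mL + 1000 μL = 1.25 mL total → factor 1.25/0.25 = 5
Step 2: 60 μL brought to 750 μL → factor 750/60 = 12.5
Step 3: 10 μL + 190 μL = 200 μL total → factor 200/10 = 20
Overall dilution factor = 5 × 12.5 × 20 = 1250
Final = 4.00 μM / 1250 = 0.003200 μM = 3.20 nM

3.20 nM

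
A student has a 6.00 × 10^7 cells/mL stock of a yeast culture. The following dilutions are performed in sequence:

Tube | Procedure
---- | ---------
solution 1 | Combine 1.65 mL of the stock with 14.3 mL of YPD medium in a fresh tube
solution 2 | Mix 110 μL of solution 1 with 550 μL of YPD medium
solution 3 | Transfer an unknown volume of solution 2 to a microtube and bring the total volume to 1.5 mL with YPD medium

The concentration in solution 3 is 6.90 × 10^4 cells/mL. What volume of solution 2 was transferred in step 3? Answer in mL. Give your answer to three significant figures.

Step 1: 1.65 mL + 14.3 mL = 15.95 mL total → factor 15.95/1.65 = 9.6667
Step 2: 110 μL + 550 μL = 660 μL total → factor 660/110 = 6
Step 3: v brought to 1.5 mL → factor = 1.5 mL/v
Product of known-step factors = 58
Overall factor = 6.00 × 10^7 cells/mL / (6.90 × 10^4 cells/mL) = 869.57
Step-3 factor = 869.57 / 58 = 14.993
v = 1.5 mL / 14.993 = 0.100 mL

0.100 mL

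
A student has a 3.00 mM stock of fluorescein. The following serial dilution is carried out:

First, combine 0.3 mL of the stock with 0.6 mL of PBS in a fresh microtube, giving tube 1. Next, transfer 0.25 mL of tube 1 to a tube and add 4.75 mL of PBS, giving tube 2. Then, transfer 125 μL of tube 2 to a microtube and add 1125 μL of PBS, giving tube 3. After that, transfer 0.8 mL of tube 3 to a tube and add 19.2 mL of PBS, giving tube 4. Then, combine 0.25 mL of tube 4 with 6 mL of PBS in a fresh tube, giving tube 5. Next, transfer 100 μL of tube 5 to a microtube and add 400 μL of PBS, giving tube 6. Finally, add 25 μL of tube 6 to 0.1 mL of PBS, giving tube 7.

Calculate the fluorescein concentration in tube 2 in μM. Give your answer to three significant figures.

Step 1: 0.3 mL + 0.6 mL = 0.9 mL total → factor 0.9/0.3 = 3
Step 2: 0.25 mL + 4.75 mL = 5 mL total → factor 5/0.25 = 20
Dilution factor through tube 2 = 3 × 20 = 60
[tube 2] = 3.00 mM / 60 = 0.05000 mM = 50.0 μM

50.0 μM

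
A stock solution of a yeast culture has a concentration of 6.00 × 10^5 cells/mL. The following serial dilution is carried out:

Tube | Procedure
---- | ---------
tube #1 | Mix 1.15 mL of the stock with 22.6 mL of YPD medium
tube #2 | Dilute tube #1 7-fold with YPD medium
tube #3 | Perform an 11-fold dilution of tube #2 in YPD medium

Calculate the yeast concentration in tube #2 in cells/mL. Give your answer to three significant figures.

Step 1: 1.15 mL + 22.6 mL = 23.75 mL total → factor 23.75/1.15 = 20.652
Step 2: 7-fold → factor 7
Dilution factor through tube #2 = 20.652 × 7 = 144.57
[tube #2] = 6.00 × 10^5 cells/mL / 144.57 = 4.15 × 10^3 cells/mL

4.15 × 10^3 cells/mL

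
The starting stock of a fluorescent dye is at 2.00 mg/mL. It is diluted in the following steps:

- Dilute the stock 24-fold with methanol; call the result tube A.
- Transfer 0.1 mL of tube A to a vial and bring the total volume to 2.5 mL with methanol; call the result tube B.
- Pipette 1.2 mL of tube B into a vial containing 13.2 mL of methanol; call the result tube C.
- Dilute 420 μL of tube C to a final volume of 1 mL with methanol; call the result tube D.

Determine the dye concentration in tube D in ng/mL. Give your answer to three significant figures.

117 ng/mL

Step 1: 24-fold → factor 24
Step 2: 0.1 mL brought to 2.5 mL → factor 2.5/0.1 = 25
Step 3: 1.2 mL + 13.2 mL = 14.4 mL total → factor 14.4/1.2 = 12
Step 4: 420 μL brought to 1 mL → factor 1000/420 = 2.381
Overall dilution factor = 24 × 25 × 12 × 2.381 = 17143
Final = 2.00 mg/mL / 17143 = 0.0001167 mg/mL = 117 ng/mL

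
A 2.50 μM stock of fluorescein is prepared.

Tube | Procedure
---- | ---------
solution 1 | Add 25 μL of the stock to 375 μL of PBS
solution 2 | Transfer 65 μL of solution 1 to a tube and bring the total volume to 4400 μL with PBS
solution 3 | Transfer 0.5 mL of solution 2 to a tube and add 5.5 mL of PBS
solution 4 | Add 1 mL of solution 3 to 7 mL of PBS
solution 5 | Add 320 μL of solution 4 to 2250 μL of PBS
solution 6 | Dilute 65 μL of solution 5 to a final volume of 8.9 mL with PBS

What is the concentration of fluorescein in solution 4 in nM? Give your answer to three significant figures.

Step 1: 25 μL + 375 μL = 400 μL total → factor 400/25 = 16
Step 2: 65 μL brought to 4400 μL → factor 4400/65 = 67.692
Step 3: 0.5 mL + 5.5 mL = 6 mL total → factor 6/0.5 = 12
Step 4: 1 mL + 7 mL = 8 mL total → factor 8/1 = 8
Dilution factor through solution 4 = 16 × 67.692 × 12 × 8 = 1.0398 × 10^5
[solution 4] = 2.50 μM / 1.0398 × 10^5 = 2.404 × 10^-5 μM = 0.0240 nM

0.0240 nM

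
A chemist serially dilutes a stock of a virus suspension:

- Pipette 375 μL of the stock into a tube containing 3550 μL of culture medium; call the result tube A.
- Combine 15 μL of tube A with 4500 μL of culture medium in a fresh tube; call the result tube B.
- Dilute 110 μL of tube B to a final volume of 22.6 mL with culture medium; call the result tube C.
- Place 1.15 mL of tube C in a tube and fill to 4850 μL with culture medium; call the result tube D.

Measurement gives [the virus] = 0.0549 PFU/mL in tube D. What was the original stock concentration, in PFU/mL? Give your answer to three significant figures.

Step 1: 375 μL + 3550 μL = 3925 μL total → factor 3925/375 = 10.467
Step 2: 15 μL + 4500 μL = 4515 μL total → factor 4515/15 = 301
Step 3: 110 μL brought to 22.6 mL → factor 22600/110 = 205.45
Step 4: 1.15 mL brought to 4850 μL → factor 4.85/1.15 = 4.2174
Overall dilution factor = 10.467 × 301 × 205.45 × 4.2174 = 2.7298 × 10^6
Stock = 0.0549 PFU/mL × 2.7298 × 10^6 = 1.50 × 10^5 PFU/mL

1.50 × 10^5 PFU/mL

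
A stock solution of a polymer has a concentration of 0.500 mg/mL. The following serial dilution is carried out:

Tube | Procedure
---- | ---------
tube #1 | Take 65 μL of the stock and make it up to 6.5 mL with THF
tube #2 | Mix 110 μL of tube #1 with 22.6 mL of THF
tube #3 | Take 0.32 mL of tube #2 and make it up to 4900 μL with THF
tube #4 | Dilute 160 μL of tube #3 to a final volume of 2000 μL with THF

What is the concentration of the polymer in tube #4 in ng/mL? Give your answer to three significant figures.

0.127 ng/mL

Step 1: 65 μL brought to 6.5 mL → factor 6500/65 = 100
Step 2: 110 μL + 22.6 mL = 22710 μL total → factor 22710/110 = 206.45
Step 3: 0.32 mL brought to 4900 μL → factor 4.9/0.32 = 15.312
Step 4: 160 μL brought to 2000 μL → factor 2000/160 = 12.5
Overall dilution factor = 100 × 206.45 × 15.312 × 12.5 = 3.9517 × 10^6
Final = 0.500 mg/mL / 3.9517 × 10^6 = 1.265 × 10^-7 mg/mL = 0.127 ng/mL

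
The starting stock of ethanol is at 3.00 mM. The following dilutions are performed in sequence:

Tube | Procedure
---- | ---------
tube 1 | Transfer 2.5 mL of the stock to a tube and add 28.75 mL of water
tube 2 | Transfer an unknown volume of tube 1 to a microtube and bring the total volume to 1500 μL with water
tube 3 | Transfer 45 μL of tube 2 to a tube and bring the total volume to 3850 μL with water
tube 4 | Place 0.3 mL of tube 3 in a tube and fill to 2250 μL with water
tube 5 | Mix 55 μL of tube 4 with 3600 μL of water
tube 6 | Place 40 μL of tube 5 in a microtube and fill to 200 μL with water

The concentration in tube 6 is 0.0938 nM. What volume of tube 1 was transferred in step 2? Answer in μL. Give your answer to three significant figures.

Step 1: 2.5 mL + 28.75 mL = 31.25 mL total → factor 31.25/2.5 = 12.5
Step 2: v brought to 1500 μL → factor = 1500 μL/v
Step 3: 45 μL brought to 3850 μL → factor 3850/45 = 85.556
Step 4: 0.3 mL brought to 2250 μL → factor 2.25/0.3 = 7.5
Step 5: 55 μL + 3600 μL = 3655 μL total → factor 3655/55 = 66.455
Step 6: 40 μL brought to 200 μL → factor 200/40 = 5
Product of known-step factors = 2.6651 × 10^6
Overall factor = 3.00 mM / (0.0938 nM) = 3.1983 × 10^7
Step-2 factor = 3.1983 × 10^7 / 2.6651 × 10^6 = 12.001
v = 1500 μL / 12.001 = 125 μL

125 μL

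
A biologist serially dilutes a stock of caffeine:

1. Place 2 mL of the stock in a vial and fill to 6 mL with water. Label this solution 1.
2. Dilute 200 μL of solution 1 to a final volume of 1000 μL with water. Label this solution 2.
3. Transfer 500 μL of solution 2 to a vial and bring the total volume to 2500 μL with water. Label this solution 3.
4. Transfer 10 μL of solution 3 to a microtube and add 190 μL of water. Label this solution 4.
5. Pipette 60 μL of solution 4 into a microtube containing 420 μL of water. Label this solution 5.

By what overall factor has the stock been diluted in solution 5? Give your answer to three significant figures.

1.20 × 10^4

Step 1: 2 mL brought to 6 mL → factor 6/2 = 3
Step 2: 200 μL brought to 1000 μL → factor 1000/200 = 5
Step 3: 500 μL brought to 2500 μL → factor 2500/500 = 5
Step 4: 10 μL + 190 μL = 200 μL total → factor 200/10 = 20
Step 5: 60 μL + 420 μL = 480 μL total → factor 480/60 = 8
Overall dilution factor = 3 × 5 × 5 × 20 × 8 = 12000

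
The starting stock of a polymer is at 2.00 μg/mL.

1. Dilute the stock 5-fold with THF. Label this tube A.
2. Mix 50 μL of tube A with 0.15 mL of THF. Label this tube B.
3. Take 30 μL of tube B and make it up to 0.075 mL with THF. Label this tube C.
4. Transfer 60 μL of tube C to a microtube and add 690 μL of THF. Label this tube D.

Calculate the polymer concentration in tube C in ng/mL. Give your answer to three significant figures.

40.0 ng/mL

Step 1: 5-fold → factor 5
Step 2: 50 μL + 0.15 mL = 200 μL total → factor 200/50 = 4
Step 3: 30 μL brought to 0.075 mL → factor 75/30 = 2.5
Dilution factor through tube C = 5 × 4 × 2.5 = 50
[tube C] = 2.00 μg/mL / 50 = 0.04000 μg/mL = 40.0 ng/mL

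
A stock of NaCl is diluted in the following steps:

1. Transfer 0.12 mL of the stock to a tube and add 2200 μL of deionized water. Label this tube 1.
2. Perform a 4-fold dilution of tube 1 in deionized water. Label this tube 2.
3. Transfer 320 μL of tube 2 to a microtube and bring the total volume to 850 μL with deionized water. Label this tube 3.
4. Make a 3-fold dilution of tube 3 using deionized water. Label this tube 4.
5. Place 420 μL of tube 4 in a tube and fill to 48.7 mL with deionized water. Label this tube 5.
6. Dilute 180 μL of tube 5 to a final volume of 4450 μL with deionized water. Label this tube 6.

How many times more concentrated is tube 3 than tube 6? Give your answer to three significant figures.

Step 1: 0.12 mL + 2200 μL = 2.32 mL total → factor 2.32/0.12 = 19.333
Step 2: 4-fold → factor 4
Step 3: 320 μL brought to 850 μL → factor 850/320 = 2.6562
Step 4: 3-fold → factor 3
Step 5: 420 μL brought to 48.7 mL → factor 48700/420 = 115.95
Step 6: 180 μL brought to 4450 μL → factor 4450/180 = 24.722
Dilution factor to tube 3 = 205.42; to tube 6 = 1.7665 × 10^6
[tube 3]/[tube 6] = (factor to tube 6)/(factor to tube 3) = 1.7665 × 10^6/205.42 = 8.60 × 10^3

8.60 × 10^3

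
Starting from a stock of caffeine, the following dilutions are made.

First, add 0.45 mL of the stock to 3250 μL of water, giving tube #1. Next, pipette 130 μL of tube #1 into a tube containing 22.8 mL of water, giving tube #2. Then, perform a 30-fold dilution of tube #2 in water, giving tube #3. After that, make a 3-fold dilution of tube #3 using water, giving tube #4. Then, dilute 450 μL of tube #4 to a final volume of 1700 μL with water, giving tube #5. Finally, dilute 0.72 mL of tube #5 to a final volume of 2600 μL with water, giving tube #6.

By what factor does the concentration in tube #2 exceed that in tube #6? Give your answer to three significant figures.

Step 1: 0.45 mL + 3250 μL = 3.7 mL total → factor 3.7/0.45 = 8.2222
Step 2: 130 μL + 22.8 mL = 22930 μL total → factor 22930/130 = 176.38
Step 3: 30-fold → factor 30
Step 4: 3-fold → factor 3
Step 5: 450 μL brought to 1700 μL → factor 1700/450 = 3.7778
Step 6: 0.72 mL brought to 2600 μL → factor 2.6/0.72 = 3.6111
Dilution factor to tube #2 = 1450.3; to tube #6 = 1.7806 × 10^6
[tube #2]/[tube #6] = (factor to tube #6)/(factor to tube #2) = 1.7806 × 10^6/1450.3 = 1.23 × 10^3

1.23 × 10^3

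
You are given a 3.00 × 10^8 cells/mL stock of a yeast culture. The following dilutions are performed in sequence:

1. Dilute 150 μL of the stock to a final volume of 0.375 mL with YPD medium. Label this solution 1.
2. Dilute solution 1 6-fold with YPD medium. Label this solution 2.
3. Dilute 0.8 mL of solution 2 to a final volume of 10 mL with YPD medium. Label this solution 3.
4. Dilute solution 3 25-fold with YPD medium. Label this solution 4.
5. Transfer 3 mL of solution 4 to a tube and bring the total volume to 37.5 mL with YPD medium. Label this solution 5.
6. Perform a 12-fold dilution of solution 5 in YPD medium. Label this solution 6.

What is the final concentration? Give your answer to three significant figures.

427 cells/mL

Step 1: 150 μL brought to 0.375 mL → factor 375/150 = 2.5
Step 2: 6-fold → factor 6
Step 3: 0.8 mL brought to 10 mL → factor 10/0.8 = 12.5
Step 4: 25-fold → factor 25
Step 5: 3 mL brought to 37.5 mL → factor 37.5/3 = 12.5
Step 6: 12-fold → factor 12
Overall dilution factor = 2.5 × 6 × 12.5 × 25 × 12.5 × 12 = 7.0312 × 10^5
Final = 3.00 × 10^8 cells/mL / 7.0312 × 10^5 = 427 cells/mL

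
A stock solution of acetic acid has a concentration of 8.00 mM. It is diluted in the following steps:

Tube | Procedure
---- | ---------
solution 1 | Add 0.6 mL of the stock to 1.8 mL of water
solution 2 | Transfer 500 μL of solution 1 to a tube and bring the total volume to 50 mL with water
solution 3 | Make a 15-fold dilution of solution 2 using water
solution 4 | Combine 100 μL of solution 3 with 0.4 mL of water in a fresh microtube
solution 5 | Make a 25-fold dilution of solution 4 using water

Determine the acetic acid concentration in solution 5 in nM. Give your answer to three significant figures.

Step 1: 0.6 mL + 1.8 mL = 2.4 mL total → factor 2.4/0.6 = 4
Step 2: 500 μL brought to 50 mL → factor 50000/500 = 100
Step 3: 15-fold → factor 15
Step 4: 100 μL + 0.4 mL = 500 μL total → factor 500/100 = 5
Step 5: 25-fold → factor 25
Overall dilution factor = 4 × 100 × 15 × 5 × 25 = 7.5 × 10^5
Final = 8.00 mM / 7.5 × 10^5 = 1.067 × 10^-5 mM = 10.7 nM

10.7 nM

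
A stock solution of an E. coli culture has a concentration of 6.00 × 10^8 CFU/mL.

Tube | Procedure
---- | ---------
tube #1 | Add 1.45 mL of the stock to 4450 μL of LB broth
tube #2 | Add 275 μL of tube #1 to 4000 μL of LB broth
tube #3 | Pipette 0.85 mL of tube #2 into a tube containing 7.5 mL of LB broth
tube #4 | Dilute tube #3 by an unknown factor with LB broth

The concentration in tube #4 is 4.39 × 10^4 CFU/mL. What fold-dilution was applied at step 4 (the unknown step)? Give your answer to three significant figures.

Step 1: 1.45 mL + 4450 μL = 5.9 mL total → factor 5.9/1.45 = 4.069
Step 2: 275 μL + 4000 μL = 4275 μL total → factor 4275/275 = 15.545
Step 3: 0.85 mL + 7.5 mL = 8.35 mL total → factor 8.35/0.85 = 9.8235
Step 4: unknown factor x
Product of known-step factors = 621.38
Overall factor = 6.00 × 10^8 CFU/mL / (4.39 × 10^4 CFU/mL) = 13667
x = 13667 / 621.38 = 22.0

22.0-fold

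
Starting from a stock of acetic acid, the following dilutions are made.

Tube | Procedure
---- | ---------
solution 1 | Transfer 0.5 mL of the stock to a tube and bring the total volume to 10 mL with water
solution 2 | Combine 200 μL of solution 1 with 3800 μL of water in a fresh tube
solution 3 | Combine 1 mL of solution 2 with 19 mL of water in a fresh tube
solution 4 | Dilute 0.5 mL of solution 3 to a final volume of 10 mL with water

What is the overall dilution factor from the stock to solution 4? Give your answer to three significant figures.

Step 1: 0.5 mL brought to 10 mL → factor 10/0.5 = 20
Step 2: 200 μL + 3800 μL = 4000 μL total → factor 4000/200 = 20
Step 3: 1 mL + 19 mL = 20 mL total → factor 20/1 = 20
Step 4: 0.5 mL brought to 10 mL → factor 10/0.5 = 20
Overall dilution factor = 20 × 20 × 20 × 20 = 1.6 × 10^5

1.60 × 10^5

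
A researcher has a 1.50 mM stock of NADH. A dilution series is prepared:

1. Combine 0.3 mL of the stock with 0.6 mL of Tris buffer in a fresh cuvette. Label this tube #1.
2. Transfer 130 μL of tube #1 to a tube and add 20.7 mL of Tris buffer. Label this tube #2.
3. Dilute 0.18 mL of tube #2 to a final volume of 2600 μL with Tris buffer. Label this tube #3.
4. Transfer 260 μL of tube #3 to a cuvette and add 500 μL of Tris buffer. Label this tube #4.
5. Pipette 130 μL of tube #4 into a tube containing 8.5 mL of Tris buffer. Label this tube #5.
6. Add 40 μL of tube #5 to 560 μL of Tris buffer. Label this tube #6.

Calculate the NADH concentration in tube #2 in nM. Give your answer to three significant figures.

Step 1: 0.3 mL + 0.6 mL = 0.9 mL total → factor 0.9/0.3 = 3
Step 2: 130 μL + 20.7 mL = 20830 μL total → factor 20830/130 = 160.23
Dilution factor through tube #2 = 3 × 160.23 = 480.69
[tube #2] = 1.50 mM / 480.69 = 0.003120 mM = 3.12 × 10^3 nM

3.12 × 10^3 nM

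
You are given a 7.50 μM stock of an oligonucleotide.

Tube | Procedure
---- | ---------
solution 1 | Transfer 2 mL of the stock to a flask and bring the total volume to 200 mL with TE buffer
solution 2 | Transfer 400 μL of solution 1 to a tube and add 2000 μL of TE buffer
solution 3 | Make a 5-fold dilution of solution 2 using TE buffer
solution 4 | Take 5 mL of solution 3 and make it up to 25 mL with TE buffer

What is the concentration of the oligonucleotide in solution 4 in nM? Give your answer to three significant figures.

0.500 nM

Step 1: 2 mL brought to 200 mL → factor 200/2 = 100
Step 2: 400 μL + 2000 μL = 2400 μL total → factor 2400/400 = 6
Step 3: 5-fold → factor 5
Step 4: 5 mL brought to 25 mL → factor 25/5 = 5
Overall dilution factor = 100 × 6 × 5 × 5 = 15000
Final = 7.50 μM / 15000 = 0.0005000 μM = 0.500 nM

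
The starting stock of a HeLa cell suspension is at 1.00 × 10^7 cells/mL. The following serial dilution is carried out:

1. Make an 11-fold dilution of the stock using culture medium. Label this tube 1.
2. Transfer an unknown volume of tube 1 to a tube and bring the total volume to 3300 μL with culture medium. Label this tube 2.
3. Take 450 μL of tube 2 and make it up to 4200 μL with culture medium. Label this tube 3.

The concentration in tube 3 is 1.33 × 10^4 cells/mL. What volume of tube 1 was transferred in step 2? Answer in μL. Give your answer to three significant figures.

451 μL

Step 1: 11-fold → factor 11
Step 2: v brought to 3300 μL → factor = 3300 μL/v
Step 3: 450 μL brought to 4200 μL → factor 4200/450 = 9.3333
Product of known-step factors = 102.67
Overall factor = 1.00 × 10^7 cells/mL / (1.33 × 10^4 cells/mL) = 751.88
Step-2 factor = 751.88 / 102.67 = 7.3235
v = 3300 μL / 7.3235 = 451 μL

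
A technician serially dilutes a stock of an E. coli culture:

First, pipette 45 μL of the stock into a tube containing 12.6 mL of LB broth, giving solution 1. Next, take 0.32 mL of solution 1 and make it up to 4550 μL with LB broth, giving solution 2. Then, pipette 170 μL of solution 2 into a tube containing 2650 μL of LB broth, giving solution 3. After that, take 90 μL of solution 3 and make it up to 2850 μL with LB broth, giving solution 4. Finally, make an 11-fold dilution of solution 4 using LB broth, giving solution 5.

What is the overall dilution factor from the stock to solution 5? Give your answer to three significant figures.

Step 1: 45 μL + 12.6 mL = 12645 μL total → factor 12645/45 = 281
Step 2: 0.32 mL brought to 4550 μL → factor 4.55/0.32 = 14.219
Step 3: 170 μL + 2650 μL = 2820 μL total → factor 2820/170 = 16.588
Step 4: 90 μL brought to 2850 μL → factor 2850/90 = 31.667
Step 5: 11-fold → factor 11
Overall dilution factor = 281 × 14.219 × 16.588 × 31.667 × 11 = 2.3087 × 10^7

2.31 × 10^7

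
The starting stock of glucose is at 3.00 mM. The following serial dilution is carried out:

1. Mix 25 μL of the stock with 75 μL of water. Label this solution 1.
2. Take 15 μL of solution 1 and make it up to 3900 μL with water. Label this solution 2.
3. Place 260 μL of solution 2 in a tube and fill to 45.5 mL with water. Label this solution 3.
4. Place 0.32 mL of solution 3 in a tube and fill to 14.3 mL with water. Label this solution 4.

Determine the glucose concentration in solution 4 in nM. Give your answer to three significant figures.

0.369 nM

Step 1: 25 μL + 75 μL = 100 μL total → factor 100/25 = 4
Step 2: 15 μL brought to 3900 μL → factor 3900/15 = 260
Step 3: 260 μL brought to 45.5 mL → factor 45500/260 = 175
Step 4: 0.32 mL brought to 14.3 mL → factor 14.3/0.32 = 44.688
Overall dilution factor = 4 × 260 × 175 × 44.688 = 8.1331 × 10^6
Final = 3.00 mM / 8.1331 × 10^6 = 3.689 × 10^-7 mM = 0.369 nM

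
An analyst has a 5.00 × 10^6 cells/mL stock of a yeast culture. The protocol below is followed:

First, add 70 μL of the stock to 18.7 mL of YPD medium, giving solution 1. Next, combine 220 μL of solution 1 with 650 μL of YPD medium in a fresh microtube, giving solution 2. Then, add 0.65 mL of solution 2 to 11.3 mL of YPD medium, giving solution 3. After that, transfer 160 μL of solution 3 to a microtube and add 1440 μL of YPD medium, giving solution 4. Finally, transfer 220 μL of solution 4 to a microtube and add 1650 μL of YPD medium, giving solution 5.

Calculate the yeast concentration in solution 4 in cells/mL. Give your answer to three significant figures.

Step 1: 70 μL + 18.7 mL = 18770 μL total → factor 18770/70 = 268.14
Step 2: 220 μL + 650 μL = 870 μL total → factor 870/220 = 3.9545
Step 3: 0.65 mL + 11.3 mL = 11.95 mL total → factor 11.95/0.65 = 18.385
Step 4: 160 μL + 1440 μL = 1600 μL total → factor 1600/160 = 10
Dilution factor through solution 4 = 268.14 × 3.9545 × 18.385 × 10 = 1.9495 × 10^5
[solution 4] = 5.00 × 10^6 cells/mL / 1.9495 × 10^5 = 25.6 cells/mL

25.6 cells/mL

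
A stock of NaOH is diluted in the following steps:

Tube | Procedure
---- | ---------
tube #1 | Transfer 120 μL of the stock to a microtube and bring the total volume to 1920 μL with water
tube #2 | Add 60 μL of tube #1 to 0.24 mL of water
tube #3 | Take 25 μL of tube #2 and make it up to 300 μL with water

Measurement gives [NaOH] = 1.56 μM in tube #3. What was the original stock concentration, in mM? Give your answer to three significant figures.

Step 1: 120 μL brought to 1920 μL → factor 1920/120 = 16
Step 2: 60 μL + 0.24 mL = 300 μL total → factor 300/60 = 5
Step 3: 25 μL brought to 300 μL → factor 300/25 = 12
Overall dilution factor = 16 × 5 × 12 = 960
Stock = 1.56 μM × 960 = 1498 μM = 1.50 mM

1.50 mM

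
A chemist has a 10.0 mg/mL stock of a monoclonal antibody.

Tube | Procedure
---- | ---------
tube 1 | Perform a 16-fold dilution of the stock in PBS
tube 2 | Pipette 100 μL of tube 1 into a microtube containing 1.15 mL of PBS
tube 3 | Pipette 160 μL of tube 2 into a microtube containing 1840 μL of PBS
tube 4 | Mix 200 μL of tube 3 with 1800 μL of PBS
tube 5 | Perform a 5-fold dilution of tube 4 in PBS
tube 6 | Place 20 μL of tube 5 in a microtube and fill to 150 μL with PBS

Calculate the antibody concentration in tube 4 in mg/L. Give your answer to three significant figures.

0.400 mg/L

Step 1: 16-fold → factor 16
Step 2: 100 μL + 1.15 mL = 1250 μL total → factor 1250/100 = 12.5
Step 3: 160 μL + 1840 μL = 2000 μL total → factor 2000/160 = 12.5
Step 4: 200 μL + 1800 μL = 2000 μL total → factor 2000/200 = 10
Dilution factor through tube 4 = 16 × 12.5 × 12.5 × 10 = 25000
[tube 4] = 10.0 mg/mL / 25000 = 0.0004000 mg/mL = 0.400 mg/L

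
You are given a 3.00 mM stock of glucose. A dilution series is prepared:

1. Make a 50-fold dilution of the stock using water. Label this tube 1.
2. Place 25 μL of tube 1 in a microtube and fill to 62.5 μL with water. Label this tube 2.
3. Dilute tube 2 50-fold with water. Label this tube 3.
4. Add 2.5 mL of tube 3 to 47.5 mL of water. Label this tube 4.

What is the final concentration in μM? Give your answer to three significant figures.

0.0240 μM

Step 1: 50-fold → factor 50
Step 2: 25 μL brought to 62.5 μL → factor 62.5/25 = 2.5
Step 3: 50-fold → factor 50
Step 4: 2.5 mL + 47.5 mL = 50 mL total → factor 50/2.5 = 20
Overall dilution factor = 50 × 2.5 × 50 × 20 = 1.25 × 10^5
Final = 3.00 mM / 1.25 × 10^5 = 2.400 × 10^-5 mM = 0.0240 μM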